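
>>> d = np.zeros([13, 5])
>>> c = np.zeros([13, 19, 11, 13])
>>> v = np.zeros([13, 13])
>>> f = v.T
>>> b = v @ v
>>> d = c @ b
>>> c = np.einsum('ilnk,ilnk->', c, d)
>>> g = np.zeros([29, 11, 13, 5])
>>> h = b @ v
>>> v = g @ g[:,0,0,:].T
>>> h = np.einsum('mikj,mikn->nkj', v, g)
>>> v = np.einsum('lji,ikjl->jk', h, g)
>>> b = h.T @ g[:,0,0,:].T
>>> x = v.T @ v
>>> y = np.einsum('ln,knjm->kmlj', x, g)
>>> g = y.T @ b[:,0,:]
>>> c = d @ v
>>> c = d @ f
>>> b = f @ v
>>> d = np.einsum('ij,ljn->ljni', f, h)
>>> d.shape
(5, 13, 29, 13)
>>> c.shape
(13, 19, 11, 13)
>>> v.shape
(13, 11)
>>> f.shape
(13, 13)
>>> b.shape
(13, 11)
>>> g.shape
(13, 11, 5, 29)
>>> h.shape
(5, 13, 29)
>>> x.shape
(11, 11)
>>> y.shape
(29, 5, 11, 13)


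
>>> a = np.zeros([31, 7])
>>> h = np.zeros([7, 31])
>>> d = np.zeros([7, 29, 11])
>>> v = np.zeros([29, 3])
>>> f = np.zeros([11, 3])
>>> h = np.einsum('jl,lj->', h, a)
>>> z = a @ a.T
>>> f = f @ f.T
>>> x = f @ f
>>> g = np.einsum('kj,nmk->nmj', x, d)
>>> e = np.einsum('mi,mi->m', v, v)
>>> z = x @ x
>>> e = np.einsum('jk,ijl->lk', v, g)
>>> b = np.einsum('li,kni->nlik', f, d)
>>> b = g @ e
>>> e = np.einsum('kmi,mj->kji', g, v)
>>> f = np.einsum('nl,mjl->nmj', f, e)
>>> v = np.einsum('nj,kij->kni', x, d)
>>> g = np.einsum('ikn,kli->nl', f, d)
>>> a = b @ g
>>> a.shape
(7, 29, 29)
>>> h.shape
()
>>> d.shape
(7, 29, 11)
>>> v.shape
(7, 11, 29)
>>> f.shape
(11, 7, 3)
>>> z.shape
(11, 11)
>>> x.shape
(11, 11)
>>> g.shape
(3, 29)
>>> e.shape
(7, 3, 11)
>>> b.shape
(7, 29, 3)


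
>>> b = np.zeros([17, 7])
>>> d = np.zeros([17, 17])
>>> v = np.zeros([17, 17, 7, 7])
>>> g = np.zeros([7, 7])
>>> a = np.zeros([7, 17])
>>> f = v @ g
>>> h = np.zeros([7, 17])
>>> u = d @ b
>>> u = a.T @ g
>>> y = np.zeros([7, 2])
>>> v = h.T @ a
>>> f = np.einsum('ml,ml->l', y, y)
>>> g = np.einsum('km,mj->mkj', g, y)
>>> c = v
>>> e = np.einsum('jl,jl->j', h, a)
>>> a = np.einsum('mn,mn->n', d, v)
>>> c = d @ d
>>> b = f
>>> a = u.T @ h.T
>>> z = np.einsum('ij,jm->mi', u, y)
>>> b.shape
(2,)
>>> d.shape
(17, 17)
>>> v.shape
(17, 17)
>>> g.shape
(7, 7, 2)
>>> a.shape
(7, 7)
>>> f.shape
(2,)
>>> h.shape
(7, 17)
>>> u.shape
(17, 7)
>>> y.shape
(7, 2)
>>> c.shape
(17, 17)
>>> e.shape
(7,)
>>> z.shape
(2, 17)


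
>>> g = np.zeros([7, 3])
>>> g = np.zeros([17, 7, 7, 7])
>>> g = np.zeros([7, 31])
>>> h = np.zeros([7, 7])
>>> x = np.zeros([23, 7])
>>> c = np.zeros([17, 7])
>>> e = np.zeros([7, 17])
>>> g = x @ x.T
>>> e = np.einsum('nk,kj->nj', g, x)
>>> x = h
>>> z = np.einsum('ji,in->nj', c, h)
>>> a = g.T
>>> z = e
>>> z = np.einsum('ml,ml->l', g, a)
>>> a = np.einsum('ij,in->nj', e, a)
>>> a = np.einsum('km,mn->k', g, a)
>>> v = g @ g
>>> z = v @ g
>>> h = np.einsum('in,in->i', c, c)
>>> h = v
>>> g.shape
(23, 23)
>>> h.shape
(23, 23)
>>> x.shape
(7, 7)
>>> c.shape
(17, 7)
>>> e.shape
(23, 7)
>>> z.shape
(23, 23)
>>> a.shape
(23,)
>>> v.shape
(23, 23)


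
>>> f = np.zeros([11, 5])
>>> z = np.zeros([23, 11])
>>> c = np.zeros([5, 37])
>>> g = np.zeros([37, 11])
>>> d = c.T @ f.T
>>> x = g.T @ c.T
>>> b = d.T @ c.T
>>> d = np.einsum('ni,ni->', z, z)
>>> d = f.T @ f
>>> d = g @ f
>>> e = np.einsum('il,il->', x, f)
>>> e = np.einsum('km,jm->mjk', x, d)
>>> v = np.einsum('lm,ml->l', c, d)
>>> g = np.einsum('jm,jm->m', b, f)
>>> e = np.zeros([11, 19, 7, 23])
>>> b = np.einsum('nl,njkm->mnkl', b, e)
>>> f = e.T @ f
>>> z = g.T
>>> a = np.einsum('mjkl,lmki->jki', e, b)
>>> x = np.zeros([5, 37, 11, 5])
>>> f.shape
(23, 7, 19, 5)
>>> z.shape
(5,)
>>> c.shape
(5, 37)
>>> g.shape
(5,)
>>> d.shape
(37, 5)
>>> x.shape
(5, 37, 11, 5)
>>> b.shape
(23, 11, 7, 5)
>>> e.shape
(11, 19, 7, 23)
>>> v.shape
(5,)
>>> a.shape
(19, 7, 5)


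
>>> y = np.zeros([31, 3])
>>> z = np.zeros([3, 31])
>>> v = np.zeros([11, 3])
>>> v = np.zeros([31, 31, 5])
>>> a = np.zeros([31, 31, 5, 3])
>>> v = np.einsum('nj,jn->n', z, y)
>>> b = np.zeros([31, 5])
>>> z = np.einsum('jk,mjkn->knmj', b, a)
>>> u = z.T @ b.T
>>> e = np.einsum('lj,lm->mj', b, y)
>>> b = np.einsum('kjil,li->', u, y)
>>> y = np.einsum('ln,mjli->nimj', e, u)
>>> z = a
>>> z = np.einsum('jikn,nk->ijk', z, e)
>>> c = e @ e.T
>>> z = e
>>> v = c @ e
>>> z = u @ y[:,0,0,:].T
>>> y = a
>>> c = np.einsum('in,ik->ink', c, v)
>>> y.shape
(31, 31, 5, 3)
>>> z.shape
(31, 31, 3, 5)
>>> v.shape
(3, 5)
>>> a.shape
(31, 31, 5, 3)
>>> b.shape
()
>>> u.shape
(31, 31, 3, 31)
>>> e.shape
(3, 5)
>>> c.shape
(3, 3, 5)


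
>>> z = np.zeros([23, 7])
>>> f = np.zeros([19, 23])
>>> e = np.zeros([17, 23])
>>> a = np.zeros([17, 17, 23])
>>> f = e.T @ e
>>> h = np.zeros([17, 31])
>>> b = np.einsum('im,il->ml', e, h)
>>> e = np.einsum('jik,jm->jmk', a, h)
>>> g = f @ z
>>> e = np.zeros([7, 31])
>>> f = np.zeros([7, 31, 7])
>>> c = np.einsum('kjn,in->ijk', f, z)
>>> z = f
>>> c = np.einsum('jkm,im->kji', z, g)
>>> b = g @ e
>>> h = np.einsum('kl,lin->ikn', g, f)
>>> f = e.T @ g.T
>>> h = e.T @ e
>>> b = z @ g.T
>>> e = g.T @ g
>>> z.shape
(7, 31, 7)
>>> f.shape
(31, 23)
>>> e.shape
(7, 7)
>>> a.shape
(17, 17, 23)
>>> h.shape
(31, 31)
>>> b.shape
(7, 31, 23)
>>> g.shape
(23, 7)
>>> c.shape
(31, 7, 23)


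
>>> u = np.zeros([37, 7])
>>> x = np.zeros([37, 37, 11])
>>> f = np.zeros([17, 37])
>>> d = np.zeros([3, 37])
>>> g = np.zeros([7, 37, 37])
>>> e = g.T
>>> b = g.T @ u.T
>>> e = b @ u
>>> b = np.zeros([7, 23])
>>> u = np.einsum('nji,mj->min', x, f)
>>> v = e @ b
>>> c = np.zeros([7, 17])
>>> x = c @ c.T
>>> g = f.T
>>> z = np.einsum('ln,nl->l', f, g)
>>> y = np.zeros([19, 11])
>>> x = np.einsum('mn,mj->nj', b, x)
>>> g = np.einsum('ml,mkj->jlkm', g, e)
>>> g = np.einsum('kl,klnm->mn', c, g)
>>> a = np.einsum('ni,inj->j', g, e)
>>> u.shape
(17, 11, 37)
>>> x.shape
(23, 7)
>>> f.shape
(17, 37)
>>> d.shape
(3, 37)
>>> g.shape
(37, 37)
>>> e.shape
(37, 37, 7)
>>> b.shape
(7, 23)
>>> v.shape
(37, 37, 23)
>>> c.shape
(7, 17)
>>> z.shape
(17,)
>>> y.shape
(19, 11)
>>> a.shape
(7,)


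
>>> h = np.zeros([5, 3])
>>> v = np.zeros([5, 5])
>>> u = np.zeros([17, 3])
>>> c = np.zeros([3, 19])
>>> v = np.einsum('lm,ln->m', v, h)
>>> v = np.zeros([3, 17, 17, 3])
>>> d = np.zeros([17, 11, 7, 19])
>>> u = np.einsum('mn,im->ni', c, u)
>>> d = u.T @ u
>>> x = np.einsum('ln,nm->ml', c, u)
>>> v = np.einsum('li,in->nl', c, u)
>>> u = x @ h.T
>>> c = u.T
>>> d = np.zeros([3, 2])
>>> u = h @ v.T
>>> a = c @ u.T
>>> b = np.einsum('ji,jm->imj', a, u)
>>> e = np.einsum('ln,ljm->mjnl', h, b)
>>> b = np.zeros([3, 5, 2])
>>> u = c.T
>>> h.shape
(5, 3)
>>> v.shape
(17, 3)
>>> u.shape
(17, 5)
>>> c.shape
(5, 17)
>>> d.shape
(3, 2)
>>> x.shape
(17, 3)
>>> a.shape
(5, 5)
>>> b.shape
(3, 5, 2)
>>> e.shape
(5, 17, 3, 5)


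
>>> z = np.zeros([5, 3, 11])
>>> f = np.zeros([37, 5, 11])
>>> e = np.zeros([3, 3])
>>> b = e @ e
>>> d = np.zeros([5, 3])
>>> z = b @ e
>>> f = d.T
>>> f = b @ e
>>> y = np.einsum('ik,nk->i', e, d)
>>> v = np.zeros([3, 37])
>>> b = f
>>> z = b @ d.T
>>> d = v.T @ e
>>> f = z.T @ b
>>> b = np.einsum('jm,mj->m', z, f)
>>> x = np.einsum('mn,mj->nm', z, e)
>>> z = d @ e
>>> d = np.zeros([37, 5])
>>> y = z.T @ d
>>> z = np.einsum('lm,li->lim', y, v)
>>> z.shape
(3, 37, 5)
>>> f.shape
(5, 3)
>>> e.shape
(3, 3)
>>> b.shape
(5,)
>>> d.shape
(37, 5)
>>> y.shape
(3, 5)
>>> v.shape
(3, 37)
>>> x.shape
(5, 3)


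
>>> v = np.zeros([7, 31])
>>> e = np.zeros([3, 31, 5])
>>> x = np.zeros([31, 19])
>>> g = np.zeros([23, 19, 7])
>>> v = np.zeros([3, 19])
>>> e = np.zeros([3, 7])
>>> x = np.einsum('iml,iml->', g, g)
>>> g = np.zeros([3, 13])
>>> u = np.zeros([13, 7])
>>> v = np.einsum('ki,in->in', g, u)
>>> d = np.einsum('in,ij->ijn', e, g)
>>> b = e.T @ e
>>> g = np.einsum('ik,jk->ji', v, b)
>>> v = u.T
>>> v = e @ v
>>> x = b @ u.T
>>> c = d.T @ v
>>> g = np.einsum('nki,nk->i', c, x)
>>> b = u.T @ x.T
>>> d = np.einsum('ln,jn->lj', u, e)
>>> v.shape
(3, 13)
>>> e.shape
(3, 7)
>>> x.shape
(7, 13)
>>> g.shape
(13,)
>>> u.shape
(13, 7)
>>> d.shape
(13, 3)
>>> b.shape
(7, 7)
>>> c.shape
(7, 13, 13)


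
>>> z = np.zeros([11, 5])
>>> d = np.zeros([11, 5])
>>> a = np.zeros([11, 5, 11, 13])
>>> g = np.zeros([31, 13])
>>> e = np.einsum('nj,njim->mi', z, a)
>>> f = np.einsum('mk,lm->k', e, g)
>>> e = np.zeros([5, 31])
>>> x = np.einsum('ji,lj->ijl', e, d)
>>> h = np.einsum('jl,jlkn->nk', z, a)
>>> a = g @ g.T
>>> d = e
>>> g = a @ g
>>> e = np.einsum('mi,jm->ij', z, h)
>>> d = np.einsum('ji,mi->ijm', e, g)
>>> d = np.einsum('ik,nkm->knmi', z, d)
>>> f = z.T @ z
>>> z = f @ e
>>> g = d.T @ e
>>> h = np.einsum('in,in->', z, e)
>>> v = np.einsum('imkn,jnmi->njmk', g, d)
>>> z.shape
(5, 13)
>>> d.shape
(5, 13, 31, 11)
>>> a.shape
(31, 31)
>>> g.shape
(11, 31, 13, 13)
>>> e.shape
(5, 13)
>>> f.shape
(5, 5)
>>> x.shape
(31, 5, 11)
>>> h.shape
()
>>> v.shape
(13, 5, 31, 13)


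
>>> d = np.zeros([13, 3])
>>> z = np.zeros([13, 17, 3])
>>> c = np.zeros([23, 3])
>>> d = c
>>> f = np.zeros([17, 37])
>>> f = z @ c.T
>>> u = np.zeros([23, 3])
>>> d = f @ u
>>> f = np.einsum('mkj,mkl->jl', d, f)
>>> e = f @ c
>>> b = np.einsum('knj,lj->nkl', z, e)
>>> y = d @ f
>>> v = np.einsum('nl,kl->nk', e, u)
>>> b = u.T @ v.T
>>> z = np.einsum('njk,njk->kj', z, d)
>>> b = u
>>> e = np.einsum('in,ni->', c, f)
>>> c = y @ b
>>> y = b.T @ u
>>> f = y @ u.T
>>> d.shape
(13, 17, 3)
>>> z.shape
(3, 17)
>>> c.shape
(13, 17, 3)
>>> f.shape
(3, 23)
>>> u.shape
(23, 3)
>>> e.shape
()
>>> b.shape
(23, 3)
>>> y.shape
(3, 3)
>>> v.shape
(3, 23)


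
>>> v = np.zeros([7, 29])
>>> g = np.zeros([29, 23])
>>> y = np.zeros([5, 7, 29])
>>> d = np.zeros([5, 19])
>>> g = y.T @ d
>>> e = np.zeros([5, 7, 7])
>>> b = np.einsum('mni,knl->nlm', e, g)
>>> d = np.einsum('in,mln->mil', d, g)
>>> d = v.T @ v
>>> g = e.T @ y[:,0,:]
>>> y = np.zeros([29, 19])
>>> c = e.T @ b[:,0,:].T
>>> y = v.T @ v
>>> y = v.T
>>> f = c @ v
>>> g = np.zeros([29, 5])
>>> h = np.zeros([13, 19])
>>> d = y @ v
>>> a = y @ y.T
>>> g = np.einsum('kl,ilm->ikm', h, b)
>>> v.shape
(7, 29)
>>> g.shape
(7, 13, 5)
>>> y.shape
(29, 7)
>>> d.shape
(29, 29)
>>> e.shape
(5, 7, 7)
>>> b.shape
(7, 19, 5)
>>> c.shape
(7, 7, 7)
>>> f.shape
(7, 7, 29)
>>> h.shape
(13, 19)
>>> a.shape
(29, 29)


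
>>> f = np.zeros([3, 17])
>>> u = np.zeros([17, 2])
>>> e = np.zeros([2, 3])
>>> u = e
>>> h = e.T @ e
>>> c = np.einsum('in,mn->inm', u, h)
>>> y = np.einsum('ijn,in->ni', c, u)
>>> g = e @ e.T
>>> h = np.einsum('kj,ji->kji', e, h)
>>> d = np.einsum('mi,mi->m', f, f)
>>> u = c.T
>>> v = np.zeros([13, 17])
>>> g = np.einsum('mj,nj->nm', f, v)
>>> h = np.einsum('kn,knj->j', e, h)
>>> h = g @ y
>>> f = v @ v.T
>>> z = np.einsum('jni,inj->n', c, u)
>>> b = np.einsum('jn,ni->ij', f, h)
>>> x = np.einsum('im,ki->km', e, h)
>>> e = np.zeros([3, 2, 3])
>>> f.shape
(13, 13)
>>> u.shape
(3, 3, 2)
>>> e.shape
(3, 2, 3)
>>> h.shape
(13, 2)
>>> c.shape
(2, 3, 3)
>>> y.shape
(3, 2)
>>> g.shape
(13, 3)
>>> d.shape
(3,)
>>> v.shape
(13, 17)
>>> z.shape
(3,)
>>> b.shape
(2, 13)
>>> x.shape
(13, 3)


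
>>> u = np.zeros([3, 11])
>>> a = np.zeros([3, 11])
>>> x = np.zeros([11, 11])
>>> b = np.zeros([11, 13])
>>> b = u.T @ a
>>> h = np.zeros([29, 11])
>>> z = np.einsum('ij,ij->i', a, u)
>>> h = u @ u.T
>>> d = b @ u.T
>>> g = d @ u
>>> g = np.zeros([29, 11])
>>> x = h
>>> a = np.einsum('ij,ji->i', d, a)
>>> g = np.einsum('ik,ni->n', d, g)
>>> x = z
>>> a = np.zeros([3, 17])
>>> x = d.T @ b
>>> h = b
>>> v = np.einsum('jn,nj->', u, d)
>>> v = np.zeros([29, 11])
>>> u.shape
(3, 11)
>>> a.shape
(3, 17)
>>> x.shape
(3, 11)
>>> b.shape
(11, 11)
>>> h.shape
(11, 11)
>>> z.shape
(3,)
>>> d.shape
(11, 3)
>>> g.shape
(29,)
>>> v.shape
(29, 11)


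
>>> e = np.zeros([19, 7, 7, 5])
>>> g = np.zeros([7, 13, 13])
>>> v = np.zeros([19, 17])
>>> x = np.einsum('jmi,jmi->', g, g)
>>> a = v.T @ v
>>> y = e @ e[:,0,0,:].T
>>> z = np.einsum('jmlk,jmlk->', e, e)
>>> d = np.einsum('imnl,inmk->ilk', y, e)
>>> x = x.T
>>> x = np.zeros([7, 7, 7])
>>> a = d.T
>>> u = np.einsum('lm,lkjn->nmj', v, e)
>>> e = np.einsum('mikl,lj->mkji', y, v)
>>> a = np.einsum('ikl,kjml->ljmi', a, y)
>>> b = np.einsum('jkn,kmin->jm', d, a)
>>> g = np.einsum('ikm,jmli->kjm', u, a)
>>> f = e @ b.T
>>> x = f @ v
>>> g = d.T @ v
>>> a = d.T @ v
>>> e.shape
(19, 7, 17, 7)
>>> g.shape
(5, 19, 17)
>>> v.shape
(19, 17)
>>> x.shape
(19, 7, 17, 17)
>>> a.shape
(5, 19, 17)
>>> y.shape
(19, 7, 7, 19)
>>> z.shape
()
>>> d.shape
(19, 19, 5)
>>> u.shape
(5, 17, 7)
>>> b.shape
(19, 7)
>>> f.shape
(19, 7, 17, 19)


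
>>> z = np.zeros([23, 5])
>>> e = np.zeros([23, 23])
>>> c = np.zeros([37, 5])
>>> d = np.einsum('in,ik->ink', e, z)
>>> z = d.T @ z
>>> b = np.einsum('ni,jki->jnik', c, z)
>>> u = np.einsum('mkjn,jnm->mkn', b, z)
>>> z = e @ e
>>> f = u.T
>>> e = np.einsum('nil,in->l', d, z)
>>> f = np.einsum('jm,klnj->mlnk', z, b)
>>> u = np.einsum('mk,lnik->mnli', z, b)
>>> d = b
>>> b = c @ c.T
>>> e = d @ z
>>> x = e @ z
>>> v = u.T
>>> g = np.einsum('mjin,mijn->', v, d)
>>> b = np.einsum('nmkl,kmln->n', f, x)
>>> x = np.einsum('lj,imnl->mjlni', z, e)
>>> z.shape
(23, 23)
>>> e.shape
(5, 37, 5, 23)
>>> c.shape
(37, 5)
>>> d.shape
(5, 37, 5, 23)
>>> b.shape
(23,)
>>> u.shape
(23, 37, 5, 5)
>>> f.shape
(23, 37, 5, 5)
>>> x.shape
(37, 23, 23, 5, 5)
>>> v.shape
(5, 5, 37, 23)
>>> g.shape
()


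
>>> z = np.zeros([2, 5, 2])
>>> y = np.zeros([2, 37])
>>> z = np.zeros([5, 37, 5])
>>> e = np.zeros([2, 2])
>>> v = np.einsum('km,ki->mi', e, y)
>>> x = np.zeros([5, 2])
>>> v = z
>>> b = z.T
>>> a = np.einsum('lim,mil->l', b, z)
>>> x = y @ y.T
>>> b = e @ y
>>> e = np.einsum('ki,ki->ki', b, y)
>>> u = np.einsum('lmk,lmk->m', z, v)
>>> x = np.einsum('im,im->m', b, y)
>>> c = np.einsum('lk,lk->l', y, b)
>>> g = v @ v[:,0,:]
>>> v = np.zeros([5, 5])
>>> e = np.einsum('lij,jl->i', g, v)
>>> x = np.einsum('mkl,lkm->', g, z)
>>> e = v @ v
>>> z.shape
(5, 37, 5)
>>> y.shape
(2, 37)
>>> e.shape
(5, 5)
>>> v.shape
(5, 5)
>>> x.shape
()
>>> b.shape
(2, 37)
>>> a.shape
(5,)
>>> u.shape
(37,)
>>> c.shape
(2,)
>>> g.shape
(5, 37, 5)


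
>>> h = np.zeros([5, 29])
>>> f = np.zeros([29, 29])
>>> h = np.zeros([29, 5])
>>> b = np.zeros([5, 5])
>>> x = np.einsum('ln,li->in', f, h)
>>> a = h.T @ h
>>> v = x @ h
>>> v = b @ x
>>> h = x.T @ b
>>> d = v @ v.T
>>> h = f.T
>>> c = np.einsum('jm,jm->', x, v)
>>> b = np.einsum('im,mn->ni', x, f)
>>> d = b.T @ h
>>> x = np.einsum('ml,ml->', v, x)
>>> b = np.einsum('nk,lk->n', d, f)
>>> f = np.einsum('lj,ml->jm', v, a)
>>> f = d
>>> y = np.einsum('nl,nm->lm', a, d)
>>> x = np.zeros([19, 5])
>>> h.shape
(29, 29)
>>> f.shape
(5, 29)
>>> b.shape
(5,)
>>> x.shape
(19, 5)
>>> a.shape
(5, 5)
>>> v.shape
(5, 29)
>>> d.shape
(5, 29)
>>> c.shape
()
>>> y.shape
(5, 29)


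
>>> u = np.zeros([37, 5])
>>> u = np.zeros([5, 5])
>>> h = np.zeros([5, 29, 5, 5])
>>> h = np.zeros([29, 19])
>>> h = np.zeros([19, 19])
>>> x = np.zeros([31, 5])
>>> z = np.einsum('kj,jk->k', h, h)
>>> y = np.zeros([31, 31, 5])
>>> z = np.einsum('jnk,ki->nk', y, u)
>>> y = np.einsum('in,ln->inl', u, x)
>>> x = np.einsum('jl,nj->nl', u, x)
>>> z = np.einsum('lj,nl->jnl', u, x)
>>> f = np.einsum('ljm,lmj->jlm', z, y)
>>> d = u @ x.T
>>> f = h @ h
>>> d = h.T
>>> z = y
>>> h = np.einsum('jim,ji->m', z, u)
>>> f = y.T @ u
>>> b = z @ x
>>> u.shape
(5, 5)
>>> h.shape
(31,)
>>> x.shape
(31, 5)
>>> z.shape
(5, 5, 31)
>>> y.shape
(5, 5, 31)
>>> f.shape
(31, 5, 5)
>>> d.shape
(19, 19)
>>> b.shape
(5, 5, 5)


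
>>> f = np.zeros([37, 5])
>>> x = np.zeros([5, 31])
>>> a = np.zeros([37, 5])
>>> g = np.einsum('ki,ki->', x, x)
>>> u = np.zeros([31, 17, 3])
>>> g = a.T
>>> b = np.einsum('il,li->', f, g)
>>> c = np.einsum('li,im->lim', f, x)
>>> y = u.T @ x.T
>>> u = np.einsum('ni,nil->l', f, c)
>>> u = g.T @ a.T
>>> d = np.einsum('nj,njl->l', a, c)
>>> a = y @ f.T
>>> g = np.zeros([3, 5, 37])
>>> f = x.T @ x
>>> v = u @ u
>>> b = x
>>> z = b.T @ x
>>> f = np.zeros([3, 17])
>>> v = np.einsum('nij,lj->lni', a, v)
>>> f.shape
(3, 17)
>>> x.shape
(5, 31)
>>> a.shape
(3, 17, 37)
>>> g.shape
(3, 5, 37)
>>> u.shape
(37, 37)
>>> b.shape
(5, 31)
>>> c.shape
(37, 5, 31)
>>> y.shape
(3, 17, 5)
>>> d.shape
(31,)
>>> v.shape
(37, 3, 17)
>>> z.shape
(31, 31)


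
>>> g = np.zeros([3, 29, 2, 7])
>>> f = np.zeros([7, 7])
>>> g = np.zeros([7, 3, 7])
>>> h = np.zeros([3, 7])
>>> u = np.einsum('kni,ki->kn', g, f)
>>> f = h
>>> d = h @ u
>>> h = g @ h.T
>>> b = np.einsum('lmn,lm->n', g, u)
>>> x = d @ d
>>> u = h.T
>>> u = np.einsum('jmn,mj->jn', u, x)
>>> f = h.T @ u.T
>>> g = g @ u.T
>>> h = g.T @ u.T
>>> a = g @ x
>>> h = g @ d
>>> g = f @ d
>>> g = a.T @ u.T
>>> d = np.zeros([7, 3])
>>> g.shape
(3, 3, 3)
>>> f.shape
(3, 3, 3)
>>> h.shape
(7, 3, 3)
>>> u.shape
(3, 7)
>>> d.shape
(7, 3)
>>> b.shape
(7,)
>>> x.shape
(3, 3)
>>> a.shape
(7, 3, 3)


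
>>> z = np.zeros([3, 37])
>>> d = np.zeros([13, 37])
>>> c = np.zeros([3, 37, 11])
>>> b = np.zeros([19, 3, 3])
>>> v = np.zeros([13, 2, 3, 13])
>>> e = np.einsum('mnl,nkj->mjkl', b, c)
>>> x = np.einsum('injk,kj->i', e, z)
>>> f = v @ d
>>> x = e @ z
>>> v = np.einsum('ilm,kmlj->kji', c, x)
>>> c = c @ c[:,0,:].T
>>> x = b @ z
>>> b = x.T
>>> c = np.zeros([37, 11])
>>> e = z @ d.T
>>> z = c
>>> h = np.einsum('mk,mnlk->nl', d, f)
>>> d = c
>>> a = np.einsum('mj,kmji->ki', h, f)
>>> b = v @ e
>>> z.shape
(37, 11)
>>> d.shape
(37, 11)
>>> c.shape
(37, 11)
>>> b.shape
(19, 37, 13)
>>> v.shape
(19, 37, 3)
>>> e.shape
(3, 13)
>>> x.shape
(19, 3, 37)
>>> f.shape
(13, 2, 3, 37)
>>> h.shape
(2, 3)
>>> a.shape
(13, 37)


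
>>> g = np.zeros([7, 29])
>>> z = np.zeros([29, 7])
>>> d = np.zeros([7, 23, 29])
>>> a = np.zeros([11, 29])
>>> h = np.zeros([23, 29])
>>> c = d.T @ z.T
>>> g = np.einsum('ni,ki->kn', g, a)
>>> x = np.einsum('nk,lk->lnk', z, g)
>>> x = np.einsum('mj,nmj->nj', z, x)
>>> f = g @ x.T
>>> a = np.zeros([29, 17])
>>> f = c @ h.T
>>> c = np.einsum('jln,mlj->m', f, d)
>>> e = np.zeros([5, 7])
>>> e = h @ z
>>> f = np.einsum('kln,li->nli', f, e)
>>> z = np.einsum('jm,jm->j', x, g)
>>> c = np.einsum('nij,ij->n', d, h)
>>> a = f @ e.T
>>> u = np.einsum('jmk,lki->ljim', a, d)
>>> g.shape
(11, 7)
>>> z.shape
(11,)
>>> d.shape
(7, 23, 29)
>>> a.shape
(23, 23, 23)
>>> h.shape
(23, 29)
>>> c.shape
(7,)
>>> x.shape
(11, 7)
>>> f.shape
(23, 23, 7)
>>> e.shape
(23, 7)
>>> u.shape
(7, 23, 29, 23)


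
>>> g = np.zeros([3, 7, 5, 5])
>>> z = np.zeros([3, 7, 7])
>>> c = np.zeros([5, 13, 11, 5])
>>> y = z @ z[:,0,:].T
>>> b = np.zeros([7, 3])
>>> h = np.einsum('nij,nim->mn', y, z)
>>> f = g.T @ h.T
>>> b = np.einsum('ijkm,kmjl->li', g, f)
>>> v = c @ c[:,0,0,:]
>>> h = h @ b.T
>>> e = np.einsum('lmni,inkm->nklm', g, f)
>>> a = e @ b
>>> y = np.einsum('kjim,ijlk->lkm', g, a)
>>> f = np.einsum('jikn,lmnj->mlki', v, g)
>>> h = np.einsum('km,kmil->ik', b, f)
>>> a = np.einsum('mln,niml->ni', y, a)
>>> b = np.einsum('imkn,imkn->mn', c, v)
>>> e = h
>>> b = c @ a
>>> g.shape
(3, 7, 5, 5)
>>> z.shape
(3, 7, 7)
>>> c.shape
(5, 13, 11, 5)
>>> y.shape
(3, 3, 5)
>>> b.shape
(5, 13, 11, 7)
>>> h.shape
(11, 7)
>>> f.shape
(7, 3, 11, 13)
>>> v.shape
(5, 13, 11, 5)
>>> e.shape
(11, 7)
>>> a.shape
(5, 7)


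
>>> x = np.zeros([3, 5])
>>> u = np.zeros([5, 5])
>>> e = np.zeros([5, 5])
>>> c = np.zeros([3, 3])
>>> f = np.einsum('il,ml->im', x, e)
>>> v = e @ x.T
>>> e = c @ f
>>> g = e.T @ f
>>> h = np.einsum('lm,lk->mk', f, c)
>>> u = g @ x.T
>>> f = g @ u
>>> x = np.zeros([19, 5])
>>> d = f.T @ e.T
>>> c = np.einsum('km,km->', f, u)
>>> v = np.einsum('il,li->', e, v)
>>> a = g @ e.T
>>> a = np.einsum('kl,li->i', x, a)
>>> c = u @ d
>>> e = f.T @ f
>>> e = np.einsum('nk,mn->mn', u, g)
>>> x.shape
(19, 5)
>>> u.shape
(5, 3)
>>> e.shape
(5, 5)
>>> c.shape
(5, 3)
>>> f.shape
(5, 3)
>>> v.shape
()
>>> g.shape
(5, 5)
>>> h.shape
(5, 3)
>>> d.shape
(3, 3)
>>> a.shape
(3,)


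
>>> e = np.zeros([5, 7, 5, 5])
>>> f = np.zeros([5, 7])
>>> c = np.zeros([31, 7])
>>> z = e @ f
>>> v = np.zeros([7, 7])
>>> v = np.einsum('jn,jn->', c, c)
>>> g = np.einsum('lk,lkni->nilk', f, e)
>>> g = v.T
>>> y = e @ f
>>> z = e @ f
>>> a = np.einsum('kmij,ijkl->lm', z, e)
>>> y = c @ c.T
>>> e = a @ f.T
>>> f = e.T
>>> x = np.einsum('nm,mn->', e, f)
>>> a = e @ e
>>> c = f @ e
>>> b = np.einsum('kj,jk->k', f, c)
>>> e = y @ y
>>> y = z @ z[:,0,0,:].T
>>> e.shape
(31, 31)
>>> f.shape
(5, 5)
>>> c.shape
(5, 5)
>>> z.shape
(5, 7, 5, 7)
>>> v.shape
()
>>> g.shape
()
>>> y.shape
(5, 7, 5, 5)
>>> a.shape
(5, 5)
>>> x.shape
()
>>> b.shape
(5,)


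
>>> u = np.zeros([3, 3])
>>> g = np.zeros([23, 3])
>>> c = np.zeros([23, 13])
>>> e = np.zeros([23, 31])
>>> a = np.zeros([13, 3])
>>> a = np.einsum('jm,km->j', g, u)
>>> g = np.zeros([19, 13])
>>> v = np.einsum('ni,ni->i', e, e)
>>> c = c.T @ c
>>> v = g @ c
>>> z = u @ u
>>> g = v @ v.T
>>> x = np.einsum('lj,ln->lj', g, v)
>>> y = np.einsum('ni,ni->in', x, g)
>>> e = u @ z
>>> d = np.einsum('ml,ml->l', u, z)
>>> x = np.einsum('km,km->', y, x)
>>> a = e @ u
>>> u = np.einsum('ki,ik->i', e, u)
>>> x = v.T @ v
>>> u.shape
(3,)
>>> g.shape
(19, 19)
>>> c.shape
(13, 13)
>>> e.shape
(3, 3)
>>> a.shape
(3, 3)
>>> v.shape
(19, 13)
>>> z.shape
(3, 3)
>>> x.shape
(13, 13)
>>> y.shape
(19, 19)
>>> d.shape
(3,)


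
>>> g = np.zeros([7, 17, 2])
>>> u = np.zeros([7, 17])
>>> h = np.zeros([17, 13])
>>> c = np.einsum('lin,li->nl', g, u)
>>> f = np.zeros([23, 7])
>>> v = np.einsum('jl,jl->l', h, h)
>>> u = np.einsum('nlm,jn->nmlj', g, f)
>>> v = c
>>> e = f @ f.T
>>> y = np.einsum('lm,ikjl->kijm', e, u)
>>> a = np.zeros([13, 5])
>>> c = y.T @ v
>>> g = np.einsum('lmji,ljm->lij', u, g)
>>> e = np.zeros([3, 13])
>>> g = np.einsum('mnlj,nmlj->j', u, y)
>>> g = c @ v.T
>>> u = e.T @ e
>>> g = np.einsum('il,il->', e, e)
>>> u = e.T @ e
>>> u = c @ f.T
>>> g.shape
()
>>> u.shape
(23, 17, 7, 23)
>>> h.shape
(17, 13)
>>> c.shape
(23, 17, 7, 7)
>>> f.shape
(23, 7)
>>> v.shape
(2, 7)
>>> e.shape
(3, 13)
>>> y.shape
(2, 7, 17, 23)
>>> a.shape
(13, 5)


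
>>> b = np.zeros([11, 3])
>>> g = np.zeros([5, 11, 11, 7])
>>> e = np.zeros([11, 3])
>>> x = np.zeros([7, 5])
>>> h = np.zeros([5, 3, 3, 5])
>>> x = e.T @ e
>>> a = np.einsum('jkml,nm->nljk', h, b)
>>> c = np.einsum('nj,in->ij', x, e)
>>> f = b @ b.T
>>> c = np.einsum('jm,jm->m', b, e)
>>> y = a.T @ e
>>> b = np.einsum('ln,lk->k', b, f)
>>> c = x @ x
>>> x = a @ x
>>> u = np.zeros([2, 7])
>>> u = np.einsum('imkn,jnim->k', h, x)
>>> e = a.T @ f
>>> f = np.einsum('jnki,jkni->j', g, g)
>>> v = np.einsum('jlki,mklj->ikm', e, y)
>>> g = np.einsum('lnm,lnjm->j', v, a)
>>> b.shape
(11,)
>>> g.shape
(5,)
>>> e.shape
(3, 5, 5, 11)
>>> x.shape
(11, 5, 5, 3)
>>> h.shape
(5, 3, 3, 5)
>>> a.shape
(11, 5, 5, 3)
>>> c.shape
(3, 3)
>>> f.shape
(5,)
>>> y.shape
(3, 5, 5, 3)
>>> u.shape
(3,)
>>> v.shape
(11, 5, 3)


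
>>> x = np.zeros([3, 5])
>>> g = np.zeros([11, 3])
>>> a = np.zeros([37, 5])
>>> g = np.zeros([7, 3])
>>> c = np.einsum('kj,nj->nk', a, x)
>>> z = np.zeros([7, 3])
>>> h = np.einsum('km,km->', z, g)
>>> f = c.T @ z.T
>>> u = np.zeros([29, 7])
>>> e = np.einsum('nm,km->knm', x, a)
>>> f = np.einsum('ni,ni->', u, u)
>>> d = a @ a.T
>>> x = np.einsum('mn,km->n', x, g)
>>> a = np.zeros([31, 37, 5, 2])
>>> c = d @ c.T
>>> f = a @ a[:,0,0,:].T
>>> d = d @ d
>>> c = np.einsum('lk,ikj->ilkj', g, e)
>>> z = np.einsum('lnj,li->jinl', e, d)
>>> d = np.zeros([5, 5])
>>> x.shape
(5,)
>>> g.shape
(7, 3)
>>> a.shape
(31, 37, 5, 2)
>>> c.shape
(37, 7, 3, 5)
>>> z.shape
(5, 37, 3, 37)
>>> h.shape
()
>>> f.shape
(31, 37, 5, 31)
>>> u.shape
(29, 7)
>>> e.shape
(37, 3, 5)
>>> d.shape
(5, 5)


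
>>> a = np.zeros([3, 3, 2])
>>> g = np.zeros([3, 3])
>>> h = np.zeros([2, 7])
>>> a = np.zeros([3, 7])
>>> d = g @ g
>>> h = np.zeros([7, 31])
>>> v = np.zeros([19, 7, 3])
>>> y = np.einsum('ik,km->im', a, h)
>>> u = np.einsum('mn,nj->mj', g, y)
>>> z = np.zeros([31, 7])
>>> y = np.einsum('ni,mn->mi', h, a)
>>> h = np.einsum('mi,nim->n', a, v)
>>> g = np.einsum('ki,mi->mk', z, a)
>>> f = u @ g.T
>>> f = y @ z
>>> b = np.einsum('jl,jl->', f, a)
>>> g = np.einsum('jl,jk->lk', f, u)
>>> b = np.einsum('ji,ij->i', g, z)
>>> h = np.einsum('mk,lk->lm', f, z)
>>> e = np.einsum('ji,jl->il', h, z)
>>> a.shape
(3, 7)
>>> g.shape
(7, 31)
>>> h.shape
(31, 3)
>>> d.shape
(3, 3)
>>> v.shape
(19, 7, 3)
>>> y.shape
(3, 31)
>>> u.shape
(3, 31)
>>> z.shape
(31, 7)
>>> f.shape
(3, 7)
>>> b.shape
(31,)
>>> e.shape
(3, 7)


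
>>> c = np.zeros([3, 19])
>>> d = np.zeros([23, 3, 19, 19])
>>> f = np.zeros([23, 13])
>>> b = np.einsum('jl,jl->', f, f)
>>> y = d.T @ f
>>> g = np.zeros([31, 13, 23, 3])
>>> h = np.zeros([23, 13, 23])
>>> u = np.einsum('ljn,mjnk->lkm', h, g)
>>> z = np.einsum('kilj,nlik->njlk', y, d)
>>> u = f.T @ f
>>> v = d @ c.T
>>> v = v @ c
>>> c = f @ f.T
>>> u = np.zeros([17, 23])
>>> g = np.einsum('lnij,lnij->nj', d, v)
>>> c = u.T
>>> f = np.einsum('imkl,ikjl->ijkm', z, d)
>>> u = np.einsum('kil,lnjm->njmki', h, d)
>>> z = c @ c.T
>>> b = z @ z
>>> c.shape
(23, 17)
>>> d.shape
(23, 3, 19, 19)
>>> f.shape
(23, 19, 3, 13)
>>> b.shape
(23, 23)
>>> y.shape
(19, 19, 3, 13)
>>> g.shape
(3, 19)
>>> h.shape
(23, 13, 23)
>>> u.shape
(3, 19, 19, 23, 13)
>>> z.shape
(23, 23)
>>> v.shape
(23, 3, 19, 19)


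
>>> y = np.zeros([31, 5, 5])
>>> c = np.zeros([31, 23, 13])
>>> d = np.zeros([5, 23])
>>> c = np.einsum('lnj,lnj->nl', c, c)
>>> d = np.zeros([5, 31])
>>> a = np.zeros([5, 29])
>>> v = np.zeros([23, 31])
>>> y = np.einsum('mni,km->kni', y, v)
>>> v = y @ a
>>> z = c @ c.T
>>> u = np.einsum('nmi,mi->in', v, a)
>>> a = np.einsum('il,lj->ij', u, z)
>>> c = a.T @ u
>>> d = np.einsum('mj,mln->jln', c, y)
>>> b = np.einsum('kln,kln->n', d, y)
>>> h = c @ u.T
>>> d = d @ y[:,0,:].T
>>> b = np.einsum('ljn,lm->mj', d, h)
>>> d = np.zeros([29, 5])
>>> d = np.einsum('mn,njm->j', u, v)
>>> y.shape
(23, 5, 5)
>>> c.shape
(23, 23)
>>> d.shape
(5,)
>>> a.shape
(29, 23)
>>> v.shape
(23, 5, 29)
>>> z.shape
(23, 23)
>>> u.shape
(29, 23)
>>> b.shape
(29, 5)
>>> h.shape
(23, 29)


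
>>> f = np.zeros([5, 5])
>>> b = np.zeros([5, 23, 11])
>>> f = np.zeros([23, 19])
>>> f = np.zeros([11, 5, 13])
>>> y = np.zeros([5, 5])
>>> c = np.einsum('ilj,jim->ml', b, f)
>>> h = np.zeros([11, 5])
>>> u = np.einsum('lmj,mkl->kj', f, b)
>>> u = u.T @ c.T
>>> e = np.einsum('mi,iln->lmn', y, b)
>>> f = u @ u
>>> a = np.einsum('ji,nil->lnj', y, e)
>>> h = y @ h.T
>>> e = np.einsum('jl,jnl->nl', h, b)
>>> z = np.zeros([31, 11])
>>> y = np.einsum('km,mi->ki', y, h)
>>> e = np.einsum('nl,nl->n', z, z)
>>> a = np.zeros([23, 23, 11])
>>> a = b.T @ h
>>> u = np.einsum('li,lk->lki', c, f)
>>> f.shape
(13, 13)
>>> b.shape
(5, 23, 11)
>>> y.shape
(5, 11)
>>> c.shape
(13, 23)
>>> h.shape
(5, 11)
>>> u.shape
(13, 13, 23)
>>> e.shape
(31,)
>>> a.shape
(11, 23, 11)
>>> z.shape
(31, 11)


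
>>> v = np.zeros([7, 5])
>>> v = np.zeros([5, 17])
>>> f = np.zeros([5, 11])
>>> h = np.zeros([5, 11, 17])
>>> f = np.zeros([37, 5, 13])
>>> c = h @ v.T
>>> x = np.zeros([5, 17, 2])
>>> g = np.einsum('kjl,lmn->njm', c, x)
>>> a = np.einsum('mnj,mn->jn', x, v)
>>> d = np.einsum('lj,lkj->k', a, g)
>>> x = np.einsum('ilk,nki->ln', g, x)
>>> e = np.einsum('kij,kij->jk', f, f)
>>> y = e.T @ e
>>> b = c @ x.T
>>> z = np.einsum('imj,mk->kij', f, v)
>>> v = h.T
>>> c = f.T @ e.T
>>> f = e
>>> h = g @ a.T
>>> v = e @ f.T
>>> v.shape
(13, 13)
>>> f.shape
(13, 37)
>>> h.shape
(2, 11, 2)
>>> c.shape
(13, 5, 13)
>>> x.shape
(11, 5)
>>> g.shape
(2, 11, 17)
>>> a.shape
(2, 17)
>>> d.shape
(11,)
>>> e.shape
(13, 37)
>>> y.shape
(37, 37)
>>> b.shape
(5, 11, 11)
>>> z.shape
(17, 37, 13)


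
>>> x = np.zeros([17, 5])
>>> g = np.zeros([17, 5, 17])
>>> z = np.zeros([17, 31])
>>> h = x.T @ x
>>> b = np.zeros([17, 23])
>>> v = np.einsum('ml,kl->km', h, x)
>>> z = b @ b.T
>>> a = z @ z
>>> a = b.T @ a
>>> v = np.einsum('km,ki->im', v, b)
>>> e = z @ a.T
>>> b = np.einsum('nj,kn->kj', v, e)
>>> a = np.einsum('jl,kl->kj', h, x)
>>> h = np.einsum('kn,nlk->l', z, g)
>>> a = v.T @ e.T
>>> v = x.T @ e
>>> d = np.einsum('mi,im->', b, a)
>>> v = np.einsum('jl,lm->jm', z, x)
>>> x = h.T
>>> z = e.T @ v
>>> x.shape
(5,)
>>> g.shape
(17, 5, 17)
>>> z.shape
(23, 5)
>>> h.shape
(5,)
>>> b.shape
(17, 5)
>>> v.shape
(17, 5)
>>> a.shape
(5, 17)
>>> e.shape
(17, 23)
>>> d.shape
()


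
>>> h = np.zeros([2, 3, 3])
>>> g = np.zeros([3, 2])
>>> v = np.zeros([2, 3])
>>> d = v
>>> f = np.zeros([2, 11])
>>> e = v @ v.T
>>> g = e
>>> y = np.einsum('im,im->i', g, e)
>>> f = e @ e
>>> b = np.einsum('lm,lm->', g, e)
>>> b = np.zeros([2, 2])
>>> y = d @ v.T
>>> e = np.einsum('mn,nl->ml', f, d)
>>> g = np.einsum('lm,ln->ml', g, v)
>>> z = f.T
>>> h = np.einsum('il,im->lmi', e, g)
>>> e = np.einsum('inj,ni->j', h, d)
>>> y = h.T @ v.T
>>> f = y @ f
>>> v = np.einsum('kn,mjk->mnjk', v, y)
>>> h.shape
(3, 2, 2)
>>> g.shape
(2, 2)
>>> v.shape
(2, 3, 2, 2)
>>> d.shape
(2, 3)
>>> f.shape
(2, 2, 2)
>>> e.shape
(2,)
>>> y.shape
(2, 2, 2)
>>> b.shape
(2, 2)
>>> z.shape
(2, 2)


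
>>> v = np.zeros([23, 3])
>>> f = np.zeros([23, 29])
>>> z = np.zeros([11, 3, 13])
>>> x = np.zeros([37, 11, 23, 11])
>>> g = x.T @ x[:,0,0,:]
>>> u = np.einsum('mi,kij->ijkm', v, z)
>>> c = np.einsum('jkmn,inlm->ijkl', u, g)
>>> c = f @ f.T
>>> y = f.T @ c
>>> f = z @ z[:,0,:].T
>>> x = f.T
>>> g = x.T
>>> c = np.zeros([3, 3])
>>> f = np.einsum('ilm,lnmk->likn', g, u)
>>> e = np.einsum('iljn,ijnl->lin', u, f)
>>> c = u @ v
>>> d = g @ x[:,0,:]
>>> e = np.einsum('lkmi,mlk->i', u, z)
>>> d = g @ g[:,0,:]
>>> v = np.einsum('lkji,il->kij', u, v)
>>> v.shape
(13, 23, 11)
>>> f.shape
(3, 11, 23, 13)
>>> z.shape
(11, 3, 13)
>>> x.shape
(11, 3, 11)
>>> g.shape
(11, 3, 11)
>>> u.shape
(3, 13, 11, 23)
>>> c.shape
(3, 13, 11, 3)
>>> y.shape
(29, 23)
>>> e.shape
(23,)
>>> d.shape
(11, 3, 11)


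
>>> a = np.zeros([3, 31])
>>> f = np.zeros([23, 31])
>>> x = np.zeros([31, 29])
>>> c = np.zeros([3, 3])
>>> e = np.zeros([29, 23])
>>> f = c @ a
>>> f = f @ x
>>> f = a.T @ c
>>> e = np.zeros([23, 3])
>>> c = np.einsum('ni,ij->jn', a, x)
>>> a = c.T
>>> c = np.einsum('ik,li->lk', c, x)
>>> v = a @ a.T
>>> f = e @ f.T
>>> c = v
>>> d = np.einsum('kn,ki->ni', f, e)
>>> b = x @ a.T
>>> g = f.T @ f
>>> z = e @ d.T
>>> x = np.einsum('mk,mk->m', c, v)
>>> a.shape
(3, 29)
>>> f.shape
(23, 31)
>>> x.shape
(3,)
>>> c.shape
(3, 3)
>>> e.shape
(23, 3)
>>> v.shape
(3, 3)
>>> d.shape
(31, 3)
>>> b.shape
(31, 3)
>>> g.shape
(31, 31)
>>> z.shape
(23, 31)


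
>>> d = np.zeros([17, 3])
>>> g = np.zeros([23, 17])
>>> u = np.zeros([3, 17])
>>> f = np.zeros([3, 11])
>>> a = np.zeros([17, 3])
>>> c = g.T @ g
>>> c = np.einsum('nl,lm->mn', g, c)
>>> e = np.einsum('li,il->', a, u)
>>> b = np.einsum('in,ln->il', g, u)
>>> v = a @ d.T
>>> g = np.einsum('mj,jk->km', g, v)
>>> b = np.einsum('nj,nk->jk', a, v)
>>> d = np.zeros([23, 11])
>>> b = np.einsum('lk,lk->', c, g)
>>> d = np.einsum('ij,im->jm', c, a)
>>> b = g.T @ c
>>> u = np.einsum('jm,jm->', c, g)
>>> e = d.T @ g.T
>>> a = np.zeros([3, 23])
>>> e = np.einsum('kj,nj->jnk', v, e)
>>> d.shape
(23, 3)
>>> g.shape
(17, 23)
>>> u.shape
()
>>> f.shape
(3, 11)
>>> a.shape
(3, 23)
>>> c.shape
(17, 23)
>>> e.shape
(17, 3, 17)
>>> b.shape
(23, 23)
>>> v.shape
(17, 17)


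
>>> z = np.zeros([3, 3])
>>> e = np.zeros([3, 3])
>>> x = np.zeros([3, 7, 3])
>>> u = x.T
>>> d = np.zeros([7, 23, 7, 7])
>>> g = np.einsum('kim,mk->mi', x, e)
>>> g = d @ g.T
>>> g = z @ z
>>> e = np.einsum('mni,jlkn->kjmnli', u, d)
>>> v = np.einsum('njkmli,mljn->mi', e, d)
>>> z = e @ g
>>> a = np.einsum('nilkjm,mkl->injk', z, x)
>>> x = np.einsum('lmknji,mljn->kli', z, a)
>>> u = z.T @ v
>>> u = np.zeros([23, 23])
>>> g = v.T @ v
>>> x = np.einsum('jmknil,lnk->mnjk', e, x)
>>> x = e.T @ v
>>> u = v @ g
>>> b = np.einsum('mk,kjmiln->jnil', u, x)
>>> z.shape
(7, 7, 3, 7, 23, 3)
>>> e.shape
(7, 7, 3, 7, 23, 3)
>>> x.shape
(3, 23, 7, 3, 7, 3)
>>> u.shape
(7, 3)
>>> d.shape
(7, 23, 7, 7)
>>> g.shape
(3, 3)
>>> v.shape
(7, 3)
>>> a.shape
(7, 7, 23, 7)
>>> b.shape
(23, 3, 3, 7)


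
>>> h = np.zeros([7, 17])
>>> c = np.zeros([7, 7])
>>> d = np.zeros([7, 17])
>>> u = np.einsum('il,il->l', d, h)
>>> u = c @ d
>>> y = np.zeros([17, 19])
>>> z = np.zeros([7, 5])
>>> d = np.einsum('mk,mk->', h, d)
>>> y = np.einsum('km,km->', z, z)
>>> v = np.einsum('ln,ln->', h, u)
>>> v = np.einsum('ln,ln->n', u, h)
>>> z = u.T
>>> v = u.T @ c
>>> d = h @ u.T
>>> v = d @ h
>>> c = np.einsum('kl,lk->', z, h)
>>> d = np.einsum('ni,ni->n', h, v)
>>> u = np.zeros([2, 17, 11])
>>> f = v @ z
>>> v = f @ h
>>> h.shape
(7, 17)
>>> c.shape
()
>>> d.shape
(7,)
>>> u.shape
(2, 17, 11)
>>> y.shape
()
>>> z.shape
(17, 7)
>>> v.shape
(7, 17)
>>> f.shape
(7, 7)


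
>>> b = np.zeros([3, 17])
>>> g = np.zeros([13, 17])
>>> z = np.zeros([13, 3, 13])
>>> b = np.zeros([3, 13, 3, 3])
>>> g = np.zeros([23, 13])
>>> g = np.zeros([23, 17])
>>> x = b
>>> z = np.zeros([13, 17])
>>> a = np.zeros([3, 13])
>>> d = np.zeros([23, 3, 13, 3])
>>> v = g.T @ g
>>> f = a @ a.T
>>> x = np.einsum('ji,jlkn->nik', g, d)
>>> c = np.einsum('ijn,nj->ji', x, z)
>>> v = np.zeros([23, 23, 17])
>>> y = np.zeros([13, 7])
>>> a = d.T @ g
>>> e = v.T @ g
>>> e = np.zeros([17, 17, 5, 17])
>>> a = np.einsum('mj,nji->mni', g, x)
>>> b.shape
(3, 13, 3, 3)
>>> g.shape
(23, 17)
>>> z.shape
(13, 17)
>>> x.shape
(3, 17, 13)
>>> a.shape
(23, 3, 13)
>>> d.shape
(23, 3, 13, 3)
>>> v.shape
(23, 23, 17)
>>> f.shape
(3, 3)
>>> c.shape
(17, 3)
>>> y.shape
(13, 7)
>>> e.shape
(17, 17, 5, 17)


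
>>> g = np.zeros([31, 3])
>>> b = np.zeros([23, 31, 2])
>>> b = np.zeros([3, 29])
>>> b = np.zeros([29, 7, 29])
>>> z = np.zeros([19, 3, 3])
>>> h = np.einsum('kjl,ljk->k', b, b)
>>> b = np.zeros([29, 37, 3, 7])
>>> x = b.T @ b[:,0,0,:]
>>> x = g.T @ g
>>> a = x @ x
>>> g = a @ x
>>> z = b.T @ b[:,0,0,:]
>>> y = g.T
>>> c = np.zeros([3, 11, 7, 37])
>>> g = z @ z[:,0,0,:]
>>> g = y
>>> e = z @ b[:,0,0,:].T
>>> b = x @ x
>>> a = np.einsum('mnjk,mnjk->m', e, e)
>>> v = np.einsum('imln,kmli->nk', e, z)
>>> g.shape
(3, 3)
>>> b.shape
(3, 3)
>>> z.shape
(7, 3, 37, 7)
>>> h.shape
(29,)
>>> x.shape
(3, 3)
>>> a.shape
(7,)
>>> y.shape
(3, 3)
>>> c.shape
(3, 11, 7, 37)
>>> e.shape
(7, 3, 37, 29)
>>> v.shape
(29, 7)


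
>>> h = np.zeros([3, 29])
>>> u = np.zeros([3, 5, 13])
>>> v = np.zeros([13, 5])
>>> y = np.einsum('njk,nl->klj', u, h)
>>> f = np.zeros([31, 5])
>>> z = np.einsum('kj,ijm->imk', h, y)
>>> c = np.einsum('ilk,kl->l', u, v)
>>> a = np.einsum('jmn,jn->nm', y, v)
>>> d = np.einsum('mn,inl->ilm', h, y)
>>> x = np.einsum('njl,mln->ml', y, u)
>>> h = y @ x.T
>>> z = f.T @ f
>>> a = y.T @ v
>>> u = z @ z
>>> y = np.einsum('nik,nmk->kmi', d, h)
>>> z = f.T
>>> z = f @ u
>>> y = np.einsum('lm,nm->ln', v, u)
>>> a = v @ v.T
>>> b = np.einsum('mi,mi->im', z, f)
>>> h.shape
(13, 29, 3)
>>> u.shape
(5, 5)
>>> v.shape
(13, 5)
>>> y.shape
(13, 5)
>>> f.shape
(31, 5)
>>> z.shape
(31, 5)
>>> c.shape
(5,)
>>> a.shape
(13, 13)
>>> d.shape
(13, 5, 3)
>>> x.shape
(3, 5)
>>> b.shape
(5, 31)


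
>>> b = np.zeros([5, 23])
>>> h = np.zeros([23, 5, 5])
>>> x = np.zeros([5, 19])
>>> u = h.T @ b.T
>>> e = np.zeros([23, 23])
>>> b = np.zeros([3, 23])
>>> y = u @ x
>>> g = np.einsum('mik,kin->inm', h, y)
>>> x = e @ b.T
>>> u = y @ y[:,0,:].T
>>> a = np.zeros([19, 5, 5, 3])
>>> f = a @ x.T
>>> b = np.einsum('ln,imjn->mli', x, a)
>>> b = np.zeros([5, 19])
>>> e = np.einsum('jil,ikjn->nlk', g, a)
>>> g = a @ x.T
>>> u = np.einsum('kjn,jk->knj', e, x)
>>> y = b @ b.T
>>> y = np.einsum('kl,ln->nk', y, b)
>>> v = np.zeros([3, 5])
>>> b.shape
(5, 19)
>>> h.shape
(23, 5, 5)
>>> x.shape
(23, 3)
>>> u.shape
(3, 5, 23)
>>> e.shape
(3, 23, 5)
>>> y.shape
(19, 5)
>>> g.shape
(19, 5, 5, 23)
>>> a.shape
(19, 5, 5, 3)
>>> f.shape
(19, 5, 5, 23)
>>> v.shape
(3, 5)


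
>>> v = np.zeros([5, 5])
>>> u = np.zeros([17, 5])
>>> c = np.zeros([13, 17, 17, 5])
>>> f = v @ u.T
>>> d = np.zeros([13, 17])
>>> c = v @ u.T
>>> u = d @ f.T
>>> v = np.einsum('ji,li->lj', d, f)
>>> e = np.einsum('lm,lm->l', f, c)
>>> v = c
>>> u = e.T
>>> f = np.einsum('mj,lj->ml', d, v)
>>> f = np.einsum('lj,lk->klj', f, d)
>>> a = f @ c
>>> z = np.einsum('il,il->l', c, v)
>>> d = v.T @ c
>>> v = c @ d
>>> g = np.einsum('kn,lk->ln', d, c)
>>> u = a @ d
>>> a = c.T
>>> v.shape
(5, 17)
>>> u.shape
(17, 13, 17)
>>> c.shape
(5, 17)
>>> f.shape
(17, 13, 5)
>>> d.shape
(17, 17)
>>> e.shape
(5,)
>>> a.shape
(17, 5)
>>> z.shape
(17,)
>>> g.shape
(5, 17)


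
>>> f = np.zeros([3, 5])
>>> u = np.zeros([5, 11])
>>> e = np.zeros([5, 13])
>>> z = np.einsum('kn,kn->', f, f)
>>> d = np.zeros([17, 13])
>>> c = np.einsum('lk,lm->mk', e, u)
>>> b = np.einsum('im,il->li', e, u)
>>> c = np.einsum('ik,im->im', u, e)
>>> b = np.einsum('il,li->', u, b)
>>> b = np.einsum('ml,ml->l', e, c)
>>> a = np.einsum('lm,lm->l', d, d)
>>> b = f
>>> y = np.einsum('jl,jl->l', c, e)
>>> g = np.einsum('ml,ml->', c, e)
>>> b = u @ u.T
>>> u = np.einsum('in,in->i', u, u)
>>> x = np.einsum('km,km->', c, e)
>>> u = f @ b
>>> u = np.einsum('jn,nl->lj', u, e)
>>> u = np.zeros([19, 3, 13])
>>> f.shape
(3, 5)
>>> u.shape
(19, 3, 13)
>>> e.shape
(5, 13)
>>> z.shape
()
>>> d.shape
(17, 13)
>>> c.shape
(5, 13)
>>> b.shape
(5, 5)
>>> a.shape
(17,)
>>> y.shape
(13,)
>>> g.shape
()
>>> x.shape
()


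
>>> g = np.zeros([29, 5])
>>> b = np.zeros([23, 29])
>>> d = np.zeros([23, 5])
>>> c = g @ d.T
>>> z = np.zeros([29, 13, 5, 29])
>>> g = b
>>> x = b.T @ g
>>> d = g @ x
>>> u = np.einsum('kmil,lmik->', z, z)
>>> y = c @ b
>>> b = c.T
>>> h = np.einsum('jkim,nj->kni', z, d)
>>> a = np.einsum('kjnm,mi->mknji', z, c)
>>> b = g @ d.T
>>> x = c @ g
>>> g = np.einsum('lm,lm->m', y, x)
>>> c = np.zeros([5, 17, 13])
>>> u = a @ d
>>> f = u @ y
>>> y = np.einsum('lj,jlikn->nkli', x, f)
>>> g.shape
(29,)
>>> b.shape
(23, 23)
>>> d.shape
(23, 29)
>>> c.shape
(5, 17, 13)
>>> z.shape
(29, 13, 5, 29)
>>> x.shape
(29, 29)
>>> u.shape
(29, 29, 5, 13, 29)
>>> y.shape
(29, 13, 29, 5)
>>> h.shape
(13, 23, 5)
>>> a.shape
(29, 29, 5, 13, 23)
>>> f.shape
(29, 29, 5, 13, 29)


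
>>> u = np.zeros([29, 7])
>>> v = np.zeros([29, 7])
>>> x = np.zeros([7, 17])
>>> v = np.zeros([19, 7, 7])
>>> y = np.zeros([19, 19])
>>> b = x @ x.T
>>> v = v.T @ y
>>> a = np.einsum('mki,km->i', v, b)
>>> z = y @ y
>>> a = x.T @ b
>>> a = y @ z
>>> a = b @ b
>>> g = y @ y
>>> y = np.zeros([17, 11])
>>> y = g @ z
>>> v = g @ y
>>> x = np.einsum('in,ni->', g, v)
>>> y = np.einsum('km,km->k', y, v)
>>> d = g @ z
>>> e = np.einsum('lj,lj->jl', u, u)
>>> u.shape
(29, 7)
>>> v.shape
(19, 19)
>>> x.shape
()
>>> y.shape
(19,)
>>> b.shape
(7, 7)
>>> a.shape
(7, 7)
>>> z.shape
(19, 19)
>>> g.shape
(19, 19)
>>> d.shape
(19, 19)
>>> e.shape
(7, 29)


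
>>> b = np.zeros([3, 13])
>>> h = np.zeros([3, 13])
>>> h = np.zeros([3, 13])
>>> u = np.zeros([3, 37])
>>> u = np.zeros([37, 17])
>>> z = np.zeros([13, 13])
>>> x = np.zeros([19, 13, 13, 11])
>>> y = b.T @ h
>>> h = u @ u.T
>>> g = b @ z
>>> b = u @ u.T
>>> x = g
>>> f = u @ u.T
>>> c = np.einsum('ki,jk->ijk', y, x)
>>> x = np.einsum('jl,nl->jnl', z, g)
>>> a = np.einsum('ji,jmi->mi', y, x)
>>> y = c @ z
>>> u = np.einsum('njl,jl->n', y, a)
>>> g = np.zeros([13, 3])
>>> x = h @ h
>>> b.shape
(37, 37)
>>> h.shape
(37, 37)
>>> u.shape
(13,)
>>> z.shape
(13, 13)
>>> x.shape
(37, 37)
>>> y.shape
(13, 3, 13)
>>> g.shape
(13, 3)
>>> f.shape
(37, 37)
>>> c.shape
(13, 3, 13)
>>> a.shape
(3, 13)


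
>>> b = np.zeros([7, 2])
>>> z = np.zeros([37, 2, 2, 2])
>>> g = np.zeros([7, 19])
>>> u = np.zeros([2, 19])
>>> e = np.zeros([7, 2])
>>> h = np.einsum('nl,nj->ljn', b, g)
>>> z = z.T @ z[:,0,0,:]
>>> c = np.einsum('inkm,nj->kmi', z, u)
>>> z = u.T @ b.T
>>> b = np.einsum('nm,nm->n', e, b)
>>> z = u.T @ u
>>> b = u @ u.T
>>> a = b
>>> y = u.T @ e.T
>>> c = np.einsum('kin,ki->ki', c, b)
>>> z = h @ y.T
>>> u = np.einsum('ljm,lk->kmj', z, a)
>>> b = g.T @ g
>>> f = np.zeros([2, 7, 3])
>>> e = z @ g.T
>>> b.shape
(19, 19)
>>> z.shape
(2, 19, 19)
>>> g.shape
(7, 19)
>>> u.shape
(2, 19, 19)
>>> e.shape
(2, 19, 7)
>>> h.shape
(2, 19, 7)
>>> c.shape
(2, 2)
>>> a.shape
(2, 2)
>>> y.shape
(19, 7)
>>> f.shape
(2, 7, 3)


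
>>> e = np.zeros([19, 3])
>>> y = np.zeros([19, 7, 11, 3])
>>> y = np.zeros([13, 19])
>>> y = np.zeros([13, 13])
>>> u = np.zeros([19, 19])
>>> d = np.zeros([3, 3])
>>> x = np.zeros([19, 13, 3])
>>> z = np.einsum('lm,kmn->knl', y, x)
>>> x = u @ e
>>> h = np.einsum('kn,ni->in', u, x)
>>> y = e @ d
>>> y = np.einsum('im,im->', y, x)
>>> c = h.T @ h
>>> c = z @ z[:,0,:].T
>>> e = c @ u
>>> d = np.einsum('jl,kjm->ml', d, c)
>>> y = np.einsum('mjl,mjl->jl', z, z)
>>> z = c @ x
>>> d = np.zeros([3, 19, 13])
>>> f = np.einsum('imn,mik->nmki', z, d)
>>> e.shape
(19, 3, 19)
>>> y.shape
(3, 13)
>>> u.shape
(19, 19)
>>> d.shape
(3, 19, 13)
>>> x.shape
(19, 3)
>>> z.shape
(19, 3, 3)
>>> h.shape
(3, 19)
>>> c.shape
(19, 3, 19)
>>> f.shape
(3, 3, 13, 19)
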